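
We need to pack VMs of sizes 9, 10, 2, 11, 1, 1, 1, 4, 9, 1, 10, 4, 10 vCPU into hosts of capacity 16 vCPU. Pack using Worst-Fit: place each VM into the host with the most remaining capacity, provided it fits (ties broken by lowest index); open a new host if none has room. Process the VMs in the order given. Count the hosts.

6

Put 9 vCPU in host 1; 7 vCPU remain.
Put 10 vCPU in host 2; 6 vCPU remain.
Put 2 vCPU in host 1; 5 vCPU remain.
Put 11 vCPU in host 3; 5 vCPU remain.
Put 1 vCPU in host 2; 5 vCPU remain.
Put 1 vCPU in host 1; 4 vCPU remain.
Put 1 vCPU in host 2; 4 vCPU remain.
Put 4 vCPU in host 3; 1 vCPU remain.
Put 9 vCPU in host 4; 7 vCPU remain.
Put 1 vCPU in host 4; 6 vCPU remain.
Put 10 vCPU in host 5; 6 vCPU remain.
Put 4 vCPU in host 4; 2 vCPU remain.
Put 10 vCPU in host 6; 6 vCPU remain.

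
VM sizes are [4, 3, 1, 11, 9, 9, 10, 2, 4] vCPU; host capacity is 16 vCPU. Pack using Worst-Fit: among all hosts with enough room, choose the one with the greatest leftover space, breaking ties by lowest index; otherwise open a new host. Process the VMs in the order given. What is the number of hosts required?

host 1: place 4 vCPU, 12 vCPU left
host 1: place 3 vCPU, 9 vCPU left
host 1: place 1 vCPU, 8 vCPU left
host 2: place 11 vCPU, 5 vCPU left
host 3: place 9 vCPU, 7 vCPU left
host 4: place 9 vCPU, 7 vCPU left
host 5: place 10 vCPU, 6 vCPU left
host 1: place 2 vCPU, 6 vCPU left
host 3: place 4 vCPU, 3 vCPU left

5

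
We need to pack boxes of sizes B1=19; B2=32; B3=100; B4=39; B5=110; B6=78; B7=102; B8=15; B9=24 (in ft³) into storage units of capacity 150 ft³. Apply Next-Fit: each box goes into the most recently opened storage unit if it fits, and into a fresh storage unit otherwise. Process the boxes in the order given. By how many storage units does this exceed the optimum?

1

Next-Fit: [19,32] [100,39] [110] [78] [102,15,24] → 5 storage units.
Total size 519 ft³; any packing needs at least ⌈519/150⌉ = 4 storage units.
An optimal packing achieves that bound: [110,39] [102,32,15] [100,24,19] [78] → 4 storage units.
Excess: 5 − 4 = 1.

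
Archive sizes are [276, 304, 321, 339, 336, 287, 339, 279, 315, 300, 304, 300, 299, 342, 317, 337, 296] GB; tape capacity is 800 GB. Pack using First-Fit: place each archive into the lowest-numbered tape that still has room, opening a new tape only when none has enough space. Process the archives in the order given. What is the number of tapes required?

276 GB → tape 1 (remaining 524 GB)
304 GB → tape 1 (remaining 220 GB)
321 GB → tape 2 (remaining 479 GB)
339 GB → tape 2 (remaining 140 GB)
336 GB → tape 3 (remaining 464 GB)
287 GB → tape 3 (remaining 177 GB)
339 GB → tape 4 (remaining 461 GB)
279 GB → tape 4 (remaining 182 GB)
315 GB → tape 5 (remaining 485 GB)
300 GB → tape 5 (remaining 185 GB)
304 GB → tape 6 (remaining 496 GB)
300 GB → tape 6 (remaining 196 GB)
299 GB → tape 7 (remaining 501 GB)
342 GB → tape 7 (remaining 159 GB)
317 GB → tape 8 (remaining 483 GB)
337 GB → tape 8 (remaining 146 GB)
296 GB → tape 9 (remaining 504 GB)
Final tapes: [276,304] [321,339] [336,287] [339,279] [315,300] [304,300] [299,342] [317,337] [296].

9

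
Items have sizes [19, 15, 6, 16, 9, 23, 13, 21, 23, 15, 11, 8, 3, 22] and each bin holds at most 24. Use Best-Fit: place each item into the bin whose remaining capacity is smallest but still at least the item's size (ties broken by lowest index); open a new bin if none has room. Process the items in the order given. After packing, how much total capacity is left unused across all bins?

36

19 → bin 1 (remaining 5)
15 → bin 2 (remaining 9)
6 → bin 2 (remaining 3)
16 → bin 3 (remaining 8)
9 → bin 4 (remaining 15)
23 → bin 5 (remaining 1)
13 → bin 4 (remaining 2)
21 → bin 6 (remaining 3)
23 → bin 7 (remaining 1)
15 → bin 8 (remaining 9)
11 → bin 9 (remaining 13)
8 → bin 3 (remaining 0)
3 → bin 2 (remaining 0)
22 → bin 10 (remaining 2)
10 bins × 24 = 240; used 204; unused 36.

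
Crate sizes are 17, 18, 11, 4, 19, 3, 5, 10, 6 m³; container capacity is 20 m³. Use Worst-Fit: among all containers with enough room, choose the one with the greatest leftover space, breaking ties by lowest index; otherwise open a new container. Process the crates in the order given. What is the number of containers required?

17 m³ → container 1 (remaining 3 m³)
18 m³ → container 2 (remaining 2 m³)
11 m³ → container 3 (remaining 9 m³)
4 m³ → container 3 (remaining 5 m³)
19 m³ → container 4 (remaining 1 m³)
3 m³ → container 3 (remaining 2 m³)
5 m³ → container 5 (remaining 15 m³)
10 m³ → container 5 (remaining 5 m³)
6 m³ → container 6 (remaining 14 m³)
Final containers: [17] [18] [11,4,3] [19] [5,10] [6].

6 containers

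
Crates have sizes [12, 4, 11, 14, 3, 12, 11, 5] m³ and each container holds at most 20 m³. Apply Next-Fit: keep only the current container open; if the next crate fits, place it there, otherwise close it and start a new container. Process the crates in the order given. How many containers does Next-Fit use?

5

container 1: place 12 m³, 8 m³ left
container 1: place 4 m³, 4 m³ left
container 2: place 11 m³, 9 m³ left
container 3: place 14 m³, 6 m³ left
container 3: place 3 m³, 3 m³ left
container 4: place 12 m³, 8 m³ left
container 5: place 11 m³, 9 m³ left
container 5: place 5 m³, 4 m³ left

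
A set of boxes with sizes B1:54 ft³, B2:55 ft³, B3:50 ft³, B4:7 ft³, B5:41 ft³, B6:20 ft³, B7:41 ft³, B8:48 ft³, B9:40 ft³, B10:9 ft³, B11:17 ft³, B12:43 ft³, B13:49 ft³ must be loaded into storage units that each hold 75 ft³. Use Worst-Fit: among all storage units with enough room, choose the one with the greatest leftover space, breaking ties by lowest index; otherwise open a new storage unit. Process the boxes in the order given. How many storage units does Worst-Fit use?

storage unit 1: place B1 (54 ft³), 21 ft³ left
storage unit 2: place B2 (55 ft³), 20 ft³ left
storage unit 3: place B3 (50 ft³), 25 ft³ left
storage unit 3: place B4 (7 ft³), 18 ft³ left
storage unit 4: place B5 (41 ft³), 34 ft³ left
storage unit 4: place B6 (20 ft³), 14 ft³ left
storage unit 5: place B7 (41 ft³), 34 ft³ left
storage unit 6: place B8 (48 ft³), 27 ft³ left
storage unit 7: place B9 (40 ft³), 35 ft³ left
storage unit 7: place B10 (9 ft³), 26 ft³ left
storage unit 5: place B11 (17 ft³), 17 ft³ left
storage unit 8: place B12 (43 ft³), 32 ft³ left
storage unit 9: place B13 (49 ft³), 26 ft³ left
Final storage units: [54] [55] [50,7] [41,20] [41,17] [48] [40,9] [43] [49].

9 storage units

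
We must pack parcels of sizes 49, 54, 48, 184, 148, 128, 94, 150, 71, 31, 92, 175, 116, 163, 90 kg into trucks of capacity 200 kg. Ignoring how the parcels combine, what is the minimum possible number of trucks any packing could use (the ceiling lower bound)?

8

Total size = 49 + 54 + 48 + 184 + 148 + 128 + 94 + 150 + 71 + 31 + 92 + 175 + 116 + 163 + 90 = 1593 kg.
⌈1593 / 200⌉ = 8.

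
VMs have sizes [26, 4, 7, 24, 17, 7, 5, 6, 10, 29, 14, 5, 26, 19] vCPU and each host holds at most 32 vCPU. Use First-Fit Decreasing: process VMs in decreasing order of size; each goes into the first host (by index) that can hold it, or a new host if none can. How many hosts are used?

Sorted descending: 29, 26, 26, 24, 19, 17, 14, 10, 7, 7, 6, 5, 5, 4.
host 1: place 29 vCPU, 3 vCPU left
host 2: place 26 vCPU, 6 vCPU left
host 3: place 26 vCPU, 6 vCPU left
host 4: place 24 vCPU, 8 vCPU left
host 5: place 19 vCPU, 13 vCPU left
host 6: place 17 vCPU, 15 vCPU left
host 6: place 14 vCPU, 1 vCPU left
host 5: place 10 vCPU, 3 vCPU left
host 4: place 7 vCPU, 1 vCPU left
host 7: place 7 vCPU, 25 vCPU left
host 2: place 6 vCPU, 0 vCPU left
host 3: place 5 vCPU, 1 vCPU left
host 7: place 5 vCPU, 20 vCPU left
host 7: place 4 vCPU, 16 vCPU left
Final hosts: [29] [26,6] [26,5] [24,7] [19,10] [17,14] [7,5,4].

7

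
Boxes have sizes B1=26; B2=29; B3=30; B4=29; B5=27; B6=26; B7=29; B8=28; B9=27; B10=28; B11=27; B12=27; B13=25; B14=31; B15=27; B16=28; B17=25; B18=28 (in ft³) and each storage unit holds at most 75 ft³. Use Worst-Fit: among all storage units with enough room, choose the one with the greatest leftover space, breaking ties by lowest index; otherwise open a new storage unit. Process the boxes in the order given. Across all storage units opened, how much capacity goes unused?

B1 (26 ft³) → storage unit 1 (remaining 49 ft³)
B2 (29 ft³) → storage unit 1 (remaining 20 ft³)
B3 (30 ft³) → storage unit 2 (remaining 45 ft³)
B4 (29 ft³) → storage unit 2 (remaining 16 ft³)
B5 (27 ft³) → storage unit 3 (remaining 48 ft³)
B6 (26 ft³) → storage unit 3 (remaining 22 ft³)
B7 (29 ft³) → storage unit 4 (remaining 46 ft³)
B8 (28 ft³) → storage unit 4 (remaining 18 ft³)
B9 (27 ft³) → storage unit 5 (remaining 48 ft³)
B10 (28 ft³) → storage unit 5 (remaining 20 ft³)
B11 (27 ft³) → storage unit 6 (remaining 48 ft³)
B12 (27 ft³) → storage unit 6 (remaining 21 ft³)
B13 (25 ft³) → storage unit 7 (remaining 50 ft³)
B14 (31 ft³) → storage unit 7 (remaining 19 ft³)
B15 (27 ft³) → storage unit 8 (remaining 48 ft³)
B16 (28 ft³) → storage unit 8 (remaining 20 ft³)
B17 (25 ft³) → storage unit 9 (remaining 50 ft³)
B18 (28 ft³) → storage unit 9 (remaining 22 ft³)
9 storage units × 75 ft³ = 675 ft³; used 497 ft³; unused 178 ft³.

178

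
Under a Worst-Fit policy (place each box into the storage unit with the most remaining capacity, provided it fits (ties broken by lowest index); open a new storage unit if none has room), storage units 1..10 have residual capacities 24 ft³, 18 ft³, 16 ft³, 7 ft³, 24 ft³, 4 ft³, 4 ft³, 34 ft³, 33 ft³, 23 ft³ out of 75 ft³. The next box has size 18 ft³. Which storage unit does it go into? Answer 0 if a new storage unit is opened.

8

Storage units with room: storage unit 1 (24 ft³), storage unit 2 (18 ft³), storage unit 5 (24 ft³), storage unit 8 (34 ft³), storage unit 9 (33 ft³), storage unit 10 (23 ft³).
Most room is storage unit 8 with 34 ft³ free.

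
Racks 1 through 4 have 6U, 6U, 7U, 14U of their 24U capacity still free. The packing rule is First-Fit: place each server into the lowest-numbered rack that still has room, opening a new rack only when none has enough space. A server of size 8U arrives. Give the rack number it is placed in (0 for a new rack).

4

Racks with room: rack 4 (14U).
The first with room is rack 4.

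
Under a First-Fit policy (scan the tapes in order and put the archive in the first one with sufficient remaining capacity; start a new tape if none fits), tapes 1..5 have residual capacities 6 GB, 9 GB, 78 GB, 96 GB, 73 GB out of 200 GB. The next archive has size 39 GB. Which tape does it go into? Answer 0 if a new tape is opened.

Tapes with room: tape 3 (78 GB), tape 4 (96 GB), tape 5 (73 GB).
The first with room is tape 3.

3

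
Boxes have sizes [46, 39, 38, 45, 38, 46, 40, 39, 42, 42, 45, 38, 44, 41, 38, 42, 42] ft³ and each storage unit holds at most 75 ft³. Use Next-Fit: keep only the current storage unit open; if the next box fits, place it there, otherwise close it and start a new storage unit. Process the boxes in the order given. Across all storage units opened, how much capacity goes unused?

570

46 ft³ → storage unit 1 (remaining 29 ft³)
39 ft³ → storage unit 2 (remaining 36 ft³)
38 ft³ → storage unit 3 (remaining 37 ft³)
45 ft³ → storage unit 4 (remaining 30 ft³)
38 ft³ → storage unit 5 (remaining 37 ft³)
46 ft³ → storage unit 6 (remaining 29 ft³)
40 ft³ → storage unit 7 (remaining 35 ft³)
39 ft³ → storage unit 8 (remaining 36 ft³)
42 ft³ → storage unit 9 (remaining 33 ft³)
42 ft³ → storage unit 10 (remaining 33 ft³)
45 ft³ → storage unit 11 (remaining 30 ft³)
38 ft³ → storage unit 12 (remaining 37 ft³)
44 ft³ → storage unit 13 (remaining 31 ft³)
41 ft³ → storage unit 14 (remaining 34 ft³)
38 ft³ → storage unit 15 (remaining 37 ft³)
42 ft³ → storage unit 16 (remaining 33 ft³)
42 ft³ → storage unit 17 (remaining 33 ft³)
17 storage units × 75 ft³ = 1275 ft³; used 705 ft³; unused 570 ft³.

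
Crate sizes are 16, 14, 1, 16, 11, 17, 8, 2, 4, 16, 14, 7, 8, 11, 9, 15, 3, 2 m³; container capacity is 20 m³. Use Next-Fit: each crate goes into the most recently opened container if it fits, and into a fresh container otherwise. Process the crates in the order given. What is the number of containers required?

container 1: place 16 m³, 4 m³ left
container 2: place 14 m³, 6 m³ left
container 2: place 1 m³, 5 m³ left
container 3: place 16 m³, 4 m³ left
container 4: place 11 m³, 9 m³ left
container 5: place 17 m³, 3 m³ left
container 6: place 8 m³, 12 m³ left
container 6: place 2 m³, 10 m³ left
container 6: place 4 m³, 6 m³ left
container 7: place 16 m³, 4 m³ left
container 8: place 14 m³, 6 m³ left
container 9: place 7 m³, 13 m³ left
container 9: place 8 m³, 5 m³ left
container 10: place 11 m³, 9 m³ left
container 10: place 9 m³, 0 m³ left
container 11: place 15 m³, 5 m³ left
container 11: place 3 m³, 2 m³ left
container 11: place 2 m³, 0 m³ left
Final containers: [16] [14,1] [16] [11] [17] [8,2,4] [16] [14] [7,8] [11,9] [15,3,2].

11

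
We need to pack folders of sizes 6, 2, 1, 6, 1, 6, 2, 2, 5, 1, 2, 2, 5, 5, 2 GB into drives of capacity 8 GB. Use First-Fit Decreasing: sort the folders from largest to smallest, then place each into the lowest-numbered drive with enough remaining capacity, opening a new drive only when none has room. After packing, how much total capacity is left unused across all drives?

0

Sorted descending: 6, 6, 6, 5, 5, 5, 2, 2, 2, 2, 2, 2, 1, 1, 1.
Put 6 GB in drive 1; 2 GB remain.
Put 6 GB in drive 2; 2 GB remain.
Put 6 GB in drive 3; 2 GB remain.
Put 5 GB in drive 4; 3 GB remain.
Put 5 GB in drive 5; 3 GB remain.
Put 5 GB in drive 6; 3 GB remain.
Put 2 GB in drive 1; 0 GB remain.
Put 2 GB in drive 2; 0 GB remain.
Put 2 GB in drive 3; 0 GB remain.
Put 2 GB in drive 4; 1 GB remain.
Put 2 GB in drive 5; 1 GB remain.
Put 2 GB in drive 6; 1 GB remain.
Put 1 GB in drive 4; 0 GB remain.
Put 1 GB in drive 5; 0 GB remain.
Put 1 GB in drive 6; 0 GB remain.
6 drives × 8 GB = 48 GB; used 48 GB; unused 0 GB.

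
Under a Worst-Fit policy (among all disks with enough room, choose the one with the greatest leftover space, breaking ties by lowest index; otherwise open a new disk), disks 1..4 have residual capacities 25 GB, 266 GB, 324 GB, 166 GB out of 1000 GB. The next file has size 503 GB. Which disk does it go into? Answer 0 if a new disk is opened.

0

No disk has ≥ 503 GB free, so a new disk is opened.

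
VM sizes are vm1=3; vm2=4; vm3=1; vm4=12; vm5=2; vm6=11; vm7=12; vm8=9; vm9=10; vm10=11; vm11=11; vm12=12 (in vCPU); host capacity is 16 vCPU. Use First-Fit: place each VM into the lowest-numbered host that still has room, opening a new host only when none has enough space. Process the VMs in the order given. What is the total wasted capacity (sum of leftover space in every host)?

46

vm1 (3 vCPU) → host 1 (remaining 13 vCPU)
vm2 (4 vCPU) → host 1 (remaining 9 vCPU)
vm3 (1 vCPU) → host 1 (remaining 8 vCPU)
vm4 (12 vCPU) → host 2 (remaining 4 vCPU)
vm5 (2 vCPU) → host 1 (remaining 6 vCPU)
vm6 (11 vCPU) → host 3 (remaining 5 vCPU)
vm7 (12 vCPU) → host 4 (remaining 4 vCPU)
vm8 (9 vCPU) → host 5 (remaining 7 vCPU)
vm9 (10 vCPU) → host 6 (remaining 6 vCPU)
vm10 (11 vCPU) → host 7 (remaining 5 vCPU)
vm11 (11 vCPU) → host 8 (remaining 5 vCPU)
vm12 (12 vCPU) → host 9 (remaining 4 vCPU)
9 hosts × 16 vCPU = 144 vCPU; used 98 vCPU; unused 46 vCPU.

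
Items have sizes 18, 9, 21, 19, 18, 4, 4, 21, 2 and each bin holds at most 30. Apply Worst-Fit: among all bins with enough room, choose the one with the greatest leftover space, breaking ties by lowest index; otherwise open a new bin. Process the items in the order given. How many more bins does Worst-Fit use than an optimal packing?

Worst-Fit: [18,9] [21,2] [19,4] [18,4] [21] → 5 bins.
5 items exceed 15 (half the capacity), and no two of those can share a bin, so at least 5 bins are needed.
So 5 is already optimal.

0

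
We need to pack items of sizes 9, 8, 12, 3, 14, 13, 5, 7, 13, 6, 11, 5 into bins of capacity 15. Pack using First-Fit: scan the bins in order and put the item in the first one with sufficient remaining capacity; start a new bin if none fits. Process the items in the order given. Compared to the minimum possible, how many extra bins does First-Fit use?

First-Fit: [9,3] [8,5] [12] [14] [13] [7,6] [13] [11] [5] → 9 bins.
Total size 106; any packing needs at least ⌈106/15⌉ = 8 bins.
An optimal packing achieves that bound: [14] [13] [13] [12,3] [11] [9,6] [8,7] [5,5] → 8 bins.
Excess: 9 − 8 = 1.

1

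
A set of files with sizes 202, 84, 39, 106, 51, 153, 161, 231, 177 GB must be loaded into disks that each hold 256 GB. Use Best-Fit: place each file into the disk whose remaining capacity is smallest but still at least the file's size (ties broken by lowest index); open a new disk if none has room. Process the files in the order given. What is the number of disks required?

6 disks

202 GB → disk 1 (remaining 54 GB)
84 GB → disk 2 (remaining 172 GB)
39 GB → disk 1 (remaining 15 GB)
106 GB → disk 2 (remaining 66 GB)
51 GB → disk 2 (remaining 15 GB)
153 GB → disk 3 (remaining 103 GB)
161 GB → disk 4 (remaining 95 GB)
231 GB → disk 5 (remaining 25 GB)
177 GB → disk 6 (remaining 79 GB)
Final disks: [202,39] [84,106,51] [153] [161] [231] [177].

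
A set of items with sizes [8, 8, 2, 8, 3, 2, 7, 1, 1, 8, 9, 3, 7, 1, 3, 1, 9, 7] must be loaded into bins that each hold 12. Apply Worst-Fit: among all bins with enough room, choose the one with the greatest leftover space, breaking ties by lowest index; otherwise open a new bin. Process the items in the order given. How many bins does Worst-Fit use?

9 bins

8 → bin 1 (remaining 4)
8 → bin 2 (remaining 4)
2 → bin 1 (remaining 2)
8 → bin 3 (remaining 4)
3 → bin 2 (remaining 1)
2 → bin 3 (remaining 2)
7 → bin 4 (remaining 5)
1 → bin 4 (remaining 4)
1 → bin 4 (remaining 3)
8 → bin 5 (remaining 4)
9 → bin 6 (remaining 3)
3 → bin 5 (remaining 1)
7 → bin 7 (remaining 5)
1 → bin 7 (remaining 4)
3 → bin 7 (remaining 1)
1 → bin 4 (remaining 2)
9 → bin 8 (remaining 3)
7 → bin 9 (remaining 5)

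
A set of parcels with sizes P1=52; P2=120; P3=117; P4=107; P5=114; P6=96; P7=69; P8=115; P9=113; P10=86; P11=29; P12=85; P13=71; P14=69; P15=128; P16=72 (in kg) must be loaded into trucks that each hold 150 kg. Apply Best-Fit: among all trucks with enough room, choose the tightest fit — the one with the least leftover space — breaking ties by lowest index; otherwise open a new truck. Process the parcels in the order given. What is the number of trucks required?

12

P1 (52 kg) → truck 1 (remaining 98 kg)
P2 (120 kg) → truck 2 (remaining 30 kg)
P3 (117 kg) → truck 3 (remaining 33 kg)
P4 (107 kg) → truck 4 (remaining 43 kg)
P5 (114 kg) → truck 5 (remaining 36 kg)
P6 (96 kg) → truck 1 (remaining 2 kg)
P7 (69 kg) → truck 6 (remaining 81 kg)
P8 (115 kg) → truck 7 (remaining 35 kg)
P9 (113 kg) → truck 8 (remaining 37 kg)
P10 (86 kg) → truck 9 (remaining 64 kg)
P11 (29 kg) → truck 2 (remaining 1 kg)
P12 (85 kg) → truck 10 (remaining 65 kg)
P13 (71 kg) → truck 6 (remaining 10 kg)
P14 (69 kg) → truck 11 (remaining 81 kg)
P15 (128 kg) → truck 12 (remaining 22 kg)
P16 (72 kg) → truck 11 (remaining 9 kg)
Final trucks: [52,96] [120,29] [117] [107] [114] [69,71] [115] [113] [86] [85] [69,72] [128].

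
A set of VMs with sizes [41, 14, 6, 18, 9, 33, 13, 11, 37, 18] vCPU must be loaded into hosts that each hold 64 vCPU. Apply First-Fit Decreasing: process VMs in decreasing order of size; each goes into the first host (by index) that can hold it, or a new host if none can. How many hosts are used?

4

Sorted descending: 41, 37, 33, 18, 18, 14, 13, 11, 9, 6.
Put 41 vCPU in host 1; 23 vCPU remain.
Put 37 vCPU in host 2; 27 vCPU remain.
Put 33 vCPU in host 3; 31 vCPU remain.
Put 18 vCPU in host 1; 5 vCPU remain.
Put 18 vCPU in host 2; 9 vCPU remain.
Put 14 vCPU in host 3; 17 vCPU remain.
Put 13 vCPU in host 3; 4 vCPU remain.
Put 11 vCPU in host 4; 53 vCPU remain.
Put 9 vCPU in host 2; 0 vCPU remain.
Put 6 vCPU in host 4; 47 vCPU remain.
Final hosts: [41,18] [37,18,9] [33,14,13] [11,6].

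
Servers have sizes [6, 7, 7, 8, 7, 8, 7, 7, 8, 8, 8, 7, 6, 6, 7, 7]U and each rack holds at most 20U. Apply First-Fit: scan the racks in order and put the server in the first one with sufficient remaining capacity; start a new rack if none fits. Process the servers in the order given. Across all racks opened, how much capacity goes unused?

26

6U → rack 1 (remaining 14U)
7U → rack 1 (remaining 7U)
7U → rack 1 (remaining 0U)
8U → rack 2 (remaining 12U)
7U → rack 2 (remaining 5U)
8U → rack 3 (remaining 12U)
7U → rack 3 (remaining 5U)
7U → rack 4 (remaining 13U)
8U → rack 4 (remaining 5U)
8U → rack 5 (remaining 12U)
8U → rack 5 (remaining 4U)
7U → rack 6 (remaining 13U)
6U → rack 6 (remaining 7U)
6U → rack 6 (remaining 1U)
7U → rack 7 (remaining 13U)
7U → rack 7 (remaining 6U)
7 racks × 20U = 140U; used 114U; unused 26U.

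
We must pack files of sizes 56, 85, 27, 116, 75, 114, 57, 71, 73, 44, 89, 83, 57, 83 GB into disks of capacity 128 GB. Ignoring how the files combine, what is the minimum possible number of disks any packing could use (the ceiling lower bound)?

9

Total size = 56 + 85 + 27 + 116 + 75 + 114 + 57 + 71 + 73 + 44 + 89 + 83 + 57 + 83 = 1030 GB.
⌈1030 / 128⌉ = 9.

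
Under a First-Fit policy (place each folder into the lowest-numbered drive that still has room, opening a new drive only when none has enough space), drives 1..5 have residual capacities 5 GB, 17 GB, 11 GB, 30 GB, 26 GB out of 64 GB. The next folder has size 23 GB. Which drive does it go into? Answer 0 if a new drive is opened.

4

Drives with room: drive 4 (30 GB), drive 5 (26 GB).
The first with room is drive 4.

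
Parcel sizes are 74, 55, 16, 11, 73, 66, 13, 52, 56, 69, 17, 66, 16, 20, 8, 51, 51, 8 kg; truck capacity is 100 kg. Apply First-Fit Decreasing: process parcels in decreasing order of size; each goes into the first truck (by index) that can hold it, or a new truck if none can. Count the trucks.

Sorted descending: 74, 73, 69, 66, 66, 56, 55, 52, 51, 51, 20, 17, 16, 16, 13, 11, 8, 8.
Put 74 kg in truck 1; 26 kg remain.
Put 73 kg in truck 2; 27 kg remain.
Put 69 kg in truck 3; 31 kg remain.
Put 66 kg in truck 4; 34 kg remain.
Put 66 kg in truck 5; 34 kg remain.
Put 56 kg in truck 6; 44 kg remain.
Put 55 kg in truck 7; 45 kg remain.
Put 52 kg in truck 8; 48 kg remain.
Put 51 kg in truck 9; 49 kg remain.
Put 51 kg in truck 10; 49 kg remain.
Put 20 kg in truck 1; 6 kg remain.
Put 17 kg in truck 2; 10 kg remain.
Put 16 kg in truck 3; 15 kg remain.
Put 16 kg in truck 4; 18 kg remain.
Put 13 kg in truck 3; 2 kg remain.
Put 11 kg in truck 4; 7 kg remain.
Put 8 kg in truck 2; 2 kg remain.
Put 8 kg in truck 5; 26 kg remain.
Final trucks: [74,20] [73,17,8] [69,16,13] [66,16,11] [66,8] [56] [55] [52] [51] [51].

10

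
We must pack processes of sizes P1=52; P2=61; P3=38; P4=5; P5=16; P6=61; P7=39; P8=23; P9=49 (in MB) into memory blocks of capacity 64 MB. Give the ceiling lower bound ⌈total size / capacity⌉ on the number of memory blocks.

Total size = 52 + 61 + 38 + 5 + 16 + 61 + 39 + 23 + 49 = 344 MB.
⌈344 / 64⌉ = 6.

6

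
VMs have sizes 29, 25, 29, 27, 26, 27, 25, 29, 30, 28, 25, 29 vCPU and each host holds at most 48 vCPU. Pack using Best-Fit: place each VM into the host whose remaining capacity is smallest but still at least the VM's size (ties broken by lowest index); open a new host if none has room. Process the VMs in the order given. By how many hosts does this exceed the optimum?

0

Best-Fit: [29] [25] [29] [27] [26] [27] [25] [29] [30] [28] [25] [29] → 12 hosts.
12 VMs exceed 24 vCPU (half the capacity), and no two of those can share a host, so at least 12 hosts are needed.
So 12 is already optimal.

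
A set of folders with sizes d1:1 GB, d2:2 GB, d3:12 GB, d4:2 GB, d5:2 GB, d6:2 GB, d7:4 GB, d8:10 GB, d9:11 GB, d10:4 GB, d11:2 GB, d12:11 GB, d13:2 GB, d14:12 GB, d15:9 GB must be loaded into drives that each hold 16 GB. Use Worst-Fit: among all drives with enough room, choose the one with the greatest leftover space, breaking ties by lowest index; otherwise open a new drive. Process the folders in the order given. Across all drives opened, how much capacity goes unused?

drive 1: place d1 (1 GB), 15 GB left
drive 1: place d2 (2 GB), 13 GB left
drive 1: place d3 (12 GB), 1 GB left
drive 2: place d4 (2 GB), 14 GB left
drive 2: place d5 (2 GB), 12 GB left
drive 2: place d6 (2 GB), 10 GB left
drive 2: place d7 (4 GB), 6 GB left
drive 3: place d8 (10 GB), 6 GB left
drive 4: place d9 (11 GB), 5 GB left
drive 2: place d10 (4 GB), 2 GB left
drive 3: place d11 (2 GB), 4 GB left
drive 5: place d12 (11 GB), 5 GB left
drive 4: place d13 (2 GB), 3 GB left
drive 6: place d14 (12 GB), 4 GB left
drive 7: place d15 (9 GB), 7 GB left
7 drives × 16 GB = 112 GB; used 86 GB; unused 26 GB.

26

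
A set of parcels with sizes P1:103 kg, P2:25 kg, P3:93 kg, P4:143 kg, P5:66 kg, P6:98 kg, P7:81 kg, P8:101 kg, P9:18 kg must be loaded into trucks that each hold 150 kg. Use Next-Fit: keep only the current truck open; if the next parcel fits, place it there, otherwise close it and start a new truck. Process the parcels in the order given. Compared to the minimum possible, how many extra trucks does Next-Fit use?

1

Next-Fit: [103,25] [93] [143] [66] [98] [81] [101,18] → 7 trucks.
6 parcels exceed 75 kg (half the capacity), and no two of those can share a truck, so at least 6 trucks are needed.
An optimal packing achieves that bound: [143] [103,25,18] [101] [98] [93] [81,66] → 6 trucks.
Excess: 7 − 6 = 1.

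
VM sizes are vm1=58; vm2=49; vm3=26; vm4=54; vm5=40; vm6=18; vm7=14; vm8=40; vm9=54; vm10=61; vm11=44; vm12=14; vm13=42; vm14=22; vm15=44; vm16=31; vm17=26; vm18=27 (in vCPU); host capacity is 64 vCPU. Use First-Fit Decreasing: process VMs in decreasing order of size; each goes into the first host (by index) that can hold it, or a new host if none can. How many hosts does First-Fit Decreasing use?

Sorted descending: 61, 58, 54, 54, 49, 44, 44, 42, 40, 40, 31, 27, 26, 26, 22, 18, 14, 14.
Put 61 vCPU in host 1; 3 vCPU remain.
Put 58 vCPU in host 2; 6 vCPU remain.
Put 54 vCPU in host 3; 10 vCPU remain.
Put 54 vCPU in host 4; 10 vCPU remain.
Put 49 vCPU in host 5; 15 vCPU remain.
Put 44 vCPU in host 6; 20 vCPU remain.
Put 44 vCPU in host 7; 20 vCPU remain.
Put 42 vCPU in host 8; 22 vCPU remain.
Put 40 vCPU in host 9; 24 vCPU remain.
Put 40 vCPU in host 10; 24 vCPU remain.
Put 31 vCPU in host 11; 33 vCPU remain.
Put 27 vCPU in host 11; 6 vCPU remain.
Put 26 vCPU in host 12; 38 vCPU remain.
Put 26 vCPU in host 12; 12 vCPU remain.
Put 22 vCPU in host 8; 0 vCPU remain.
Put 18 vCPU in host 6; 2 vCPU remain.
Put 14 vCPU in host 5; 1 vCPU remain.
Put 14 vCPU in host 7; 6 vCPU remain.

12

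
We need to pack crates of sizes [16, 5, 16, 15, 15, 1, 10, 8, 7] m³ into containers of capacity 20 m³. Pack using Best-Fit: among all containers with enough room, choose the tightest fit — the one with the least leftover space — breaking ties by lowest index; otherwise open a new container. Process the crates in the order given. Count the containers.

6

16 m³ → container 1 (remaining 4 m³)
5 m³ → container 2 (remaining 15 m³)
16 m³ → container 3 (remaining 4 m³)
15 m³ → container 2 (remaining 0 m³)
15 m³ → container 4 (remaining 5 m³)
1 m³ → container 1 (remaining 3 m³)
10 m³ → container 5 (remaining 10 m³)
8 m³ → container 5 (remaining 2 m³)
7 m³ → container 6 (remaining 13 m³)
Final containers: [16,1] [5,15] [16] [15] [10,8] [7].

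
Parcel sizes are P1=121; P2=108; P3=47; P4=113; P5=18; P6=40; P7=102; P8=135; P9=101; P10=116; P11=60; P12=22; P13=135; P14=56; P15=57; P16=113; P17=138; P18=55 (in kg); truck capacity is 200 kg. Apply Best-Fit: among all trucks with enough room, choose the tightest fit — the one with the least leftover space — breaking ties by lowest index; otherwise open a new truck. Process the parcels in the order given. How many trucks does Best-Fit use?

10 trucks

P1 (121 kg) → truck 1 (remaining 79 kg)
P2 (108 kg) → truck 2 (remaining 92 kg)
P3 (47 kg) → truck 1 (remaining 32 kg)
P4 (113 kg) → truck 3 (remaining 87 kg)
P5 (18 kg) → truck 1 (remaining 14 kg)
P6 (40 kg) → truck 3 (remaining 47 kg)
P7 (102 kg) → truck 4 (remaining 98 kg)
P8 (135 kg) → truck 5 (remaining 65 kg)
P9 (101 kg) → truck 6 (remaining 99 kg)
P10 (116 kg) → truck 7 (remaining 84 kg)
P11 (60 kg) → truck 5 (remaining 5 kg)
P12 (22 kg) → truck 3 (remaining 25 kg)
P13 (135 kg) → truck 8 (remaining 65 kg)
P14 (56 kg) → truck 8 (remaining 9 kg)
P15 (57 kg) → truck 7 (remaining 27 kg)
P16 (113 kg) → truck 9 (remaining 87 kg)
P17 (138 kg) → truck 10 (remaining 62 kg)
P18 (55 kg) → truck 10 (remaining 7 kg)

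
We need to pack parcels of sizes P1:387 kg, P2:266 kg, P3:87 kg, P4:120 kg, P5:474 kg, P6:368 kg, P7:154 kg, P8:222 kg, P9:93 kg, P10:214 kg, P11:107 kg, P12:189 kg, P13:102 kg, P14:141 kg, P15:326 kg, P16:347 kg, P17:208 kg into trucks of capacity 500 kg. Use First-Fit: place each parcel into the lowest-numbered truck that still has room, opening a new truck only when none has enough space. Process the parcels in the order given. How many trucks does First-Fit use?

9

truck 1: place P1 (387 kg), 113 kg left
truck 2: place P2 (266 kg), 234 kg left
truck 1: place P3 (87 kg), 26 kg left
truck 2: place P4 (120 kg), 114 kg left
truck 3: place P5 (474 kg), 26 kg left
truck 4: place P6 (368 kg), 132 kg left
truck 5: place P7 (154 kg), 346 kg left
truck 5: place P8 (222 kg), 124 kg left
truck 2: place P9 (93 kg), 21 kg left
truck 6: place P10 (214 kg), 286 kg left
truck 4: place P11 (107 kg), 25 kg left
truck 6: place P12 (189 kg), 97 kg left
truck 5: place P13 (102 kg), 22 kg left
truck 7: place P14 (141 kg), 359 kg left
truck 7: place P15 (326 kg), 33 kg left
truck 8: place P16 (347 kg), 153 kg left
truck 9: place P17 (208 kg), 292 kg left
Final trucks: [387,87] [266,120,93] [474] [368,107] [154,222,102] [214,189] [141,326] [347] [208].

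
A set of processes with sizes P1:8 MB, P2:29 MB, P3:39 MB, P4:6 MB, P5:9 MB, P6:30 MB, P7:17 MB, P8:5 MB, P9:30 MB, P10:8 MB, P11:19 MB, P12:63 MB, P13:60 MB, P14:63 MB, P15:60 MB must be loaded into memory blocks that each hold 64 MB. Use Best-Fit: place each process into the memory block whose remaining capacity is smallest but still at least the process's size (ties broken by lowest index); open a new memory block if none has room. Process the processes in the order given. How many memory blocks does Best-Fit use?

memory block 1: place P1 (8 MB), 56 MB left
memory block 1: place P2 (29 MB), 27 MB left
memory block 2: place P3 (39 MB), 25 MB left
memory block 2: place P4 (6 MB), 19 MB left
memory block 2: place P5 (9 MB), 10 MB left
memory block 3: place P6 (30 MB), 34 MB left
memory block 1: place P7 (17 MB), 10 MB left
memory block 1: place P8 (5 MB), 5 MB left
memory block 3: place P9 (30 MB), 4 MB left
memory block 2: place P10 (8 MB), 2 MB left
memory block 4: place P11 (19 MB), 45 MB left
memory block 5: place P12 (63 MB), 1 MB left
memory block 6: place P13 (60 MB), 4 MB left
memory block 7: place P14 (63 MB), 1 MB left
memory block 8: place P15 (60 MB), 4 MB left

8 memory blocks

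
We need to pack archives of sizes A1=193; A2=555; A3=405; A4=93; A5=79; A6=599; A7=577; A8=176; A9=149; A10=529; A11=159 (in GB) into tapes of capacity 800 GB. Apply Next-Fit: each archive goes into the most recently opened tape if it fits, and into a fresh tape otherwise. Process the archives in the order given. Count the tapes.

6

tape 1: place A1 (193 GB), 607 GB left
tape 1: place A2 (555 GB), 52 GB left
tape 2: place A3 (405 GB), 395 GB left
tape 2: place A4 (93 GB), 302 GB left
tape 2: place A5 (79 GB), 223 GB left
tape 3: place A6 (599 GB), 201 GB left
tape 4: place A7 (577 GB), 223 GB left
tape 4: place A8 (176 GB), 47 GB left
tape 5: place A9 (149 GB), 651 GB left
tape 5: place A10 (529 GB), 122 GB left
tape 6: place A11 (159 GB), 641 GB left
Final tapes: [193,555] [405,93,79] [599] [577,176] [149,529] [159].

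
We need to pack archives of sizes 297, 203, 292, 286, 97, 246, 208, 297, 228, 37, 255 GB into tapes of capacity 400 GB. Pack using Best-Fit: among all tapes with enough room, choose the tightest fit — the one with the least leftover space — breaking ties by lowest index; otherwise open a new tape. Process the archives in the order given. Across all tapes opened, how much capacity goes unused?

1154

Put 297 GB in tape 1; 103 GB remain.
Put 203 GB in tape 2; 197 GB remain.
Put 292 GB in tape 3; 108 GB remain.
Put 286 GB in tape 4; 114 GB remain.
Put 97 GB in tape 1; 6 GB remain.
Put 246 GB in tape 5; 154 GB remain.
Put 208 GB in tape 6; 192 GB remain.
Put 297 GB in tape 7; 103 GB remain.
Put 228 GB in tape 8; 172 GB remain.
Put 37 GB in tape 7; 66 GB remain.
Put 255 GB in tape 9; 145 GB remain.
9 tapes × 400 GB = 3600 GB; used 2446 GB; unused 1154 GB.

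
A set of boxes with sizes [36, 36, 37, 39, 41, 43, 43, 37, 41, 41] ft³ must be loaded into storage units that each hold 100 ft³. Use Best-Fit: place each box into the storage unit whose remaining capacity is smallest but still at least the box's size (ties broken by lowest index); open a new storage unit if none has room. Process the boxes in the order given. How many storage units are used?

5

storage unit 1: place 36 ft³, 64 ft³ left
storage unit 1: place 36 ft³, 28 ft³ left
storage unit 2: place 37 ft³, 63 ft³ left
storage unit 2: place 39 ft³, 24 ft³ left
storage unit 3: place 41 ft³, 59 ft³ left
storage unit 3: place 43 ft³, 16 ft³ left
storage unit 4: place 43 ft³, 57 ft³ left
storage unit 4: place 37 ft³, 20 ft³ left
storage unit 5: place 41 ft³, 59 ft³ left
storage unit 5: place 41 ft³, 18 ft³ left
Final storage units: [36,36] [37,39] [41,43] [43,37] [41,41].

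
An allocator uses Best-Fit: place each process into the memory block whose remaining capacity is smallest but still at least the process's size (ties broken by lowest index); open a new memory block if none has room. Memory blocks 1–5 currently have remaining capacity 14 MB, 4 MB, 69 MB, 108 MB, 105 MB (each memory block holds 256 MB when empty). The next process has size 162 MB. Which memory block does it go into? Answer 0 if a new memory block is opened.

0

No memory block has ≥ 162 MB free, so a new memory block is opened.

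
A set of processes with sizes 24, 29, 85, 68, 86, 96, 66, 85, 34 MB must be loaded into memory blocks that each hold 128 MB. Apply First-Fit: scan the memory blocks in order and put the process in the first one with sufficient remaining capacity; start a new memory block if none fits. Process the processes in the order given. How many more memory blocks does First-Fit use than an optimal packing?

0

First-Fit: [24,29,68] [85,34] [86] [96] [66] [85] → 6 memory blocks.
6 processes exceed 64 MB (half the capacity), and no two of those can share a memory block, so at least 6 memory blocks are needed.
So 6 is already optimal.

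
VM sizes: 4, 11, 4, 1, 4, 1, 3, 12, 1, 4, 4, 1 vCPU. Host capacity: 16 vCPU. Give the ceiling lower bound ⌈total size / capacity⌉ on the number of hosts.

Total size = 4 + 11 + 4 + 1 + 4 + 1 + 3 + 12 + 1 + 4 + 4 + 1 = 50 vCPU.
⌈50 / 16⌉ = 4.

4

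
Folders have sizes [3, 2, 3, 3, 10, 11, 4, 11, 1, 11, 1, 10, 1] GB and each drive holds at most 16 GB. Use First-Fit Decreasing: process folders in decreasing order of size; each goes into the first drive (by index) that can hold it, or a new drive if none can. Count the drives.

5

Sorted descending: 11, 11, 11, 10, 10, 4, 3, 3, 3, 2, 1, 1, 1.
Put 11 GB in drive 1; 5 GB remain.
Put 11 GB in drive 2; 5 GB remain.
Put 11 GB in drive 3; 5 GB remain.
Put 10 GB in drive 4; 6 GB remain.
Put 10 GB in drive 5; 6 GB remain.
Put 4 GB in drive 1; 1 GB remain.
Put 3 GB in drive 2; 2 GB remain.
Put 3 GB in drive 3; 2 GB remain.
Put 3 GB in drive 4; 3 GB remain.
Put 2 GB in drive 2; 0 GB remain.
Put 1 GB in drive 1; 0 GB remain.
Put 1 GB in drive 3; 1 GB remain.
Put 1 GB in drive 3; 0 GB remain.
Final drives: [11,4,1] [11,3,2] [11,3,1,1] [10,3] [10].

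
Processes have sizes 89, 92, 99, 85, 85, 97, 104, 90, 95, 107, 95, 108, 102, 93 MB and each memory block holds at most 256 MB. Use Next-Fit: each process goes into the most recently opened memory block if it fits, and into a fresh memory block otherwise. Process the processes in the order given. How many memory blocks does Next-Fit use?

89 MB → memory block 1 (remaining 167 MB)
92 MB → memory block 1 (remaining 75 MB)
99 MB → memory block 2 (remaining 157 MB)
85 MB → memory block 2 (remaining 72 MB)
85 MB → memory block 3 (remaining 171 MB)
97 MB → memory block 3 (remaining 74 MB)
104 MB → memory block 4 (remaining 152 MB)
90 MB → memory block 4 (remaining 62 MB)
95 MB → memory block 5 (remaining 161 MB)
107 MB → memory block 5 (remaining 54 MB)
95 MB → memory block 6 (remaining 161 MB)
108 MB → memory block 6 (remaining 53 MB)
102 MB → memory block 7 (remaining 154 MB)
93 MB → memory block 7 (remaining 61 MB)
Final memory blocks: [89,92] [99,85] [85,97] [104,90] [95,107] [95,108] [102,93].

7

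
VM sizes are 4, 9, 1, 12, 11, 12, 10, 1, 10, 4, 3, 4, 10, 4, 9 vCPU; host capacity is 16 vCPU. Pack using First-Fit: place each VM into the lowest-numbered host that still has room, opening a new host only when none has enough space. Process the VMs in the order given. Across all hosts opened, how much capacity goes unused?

24

host 1: place 4 vCPU, 12 vCPU left
host 1: place 9 vCPU, 3 vCPU left
host 1: place 1 vCPU, 2 vCPU left
host 2: place 12 vCPU, 4 vCPU left
host 3: place 11 vCPU, 5 vCPU left
host 4: place 12 vCPU, 4 vCPU left
host 5: place 10 vCPU, 6 vCPU left
host 1: place 1 vCPU, 1 vCPU left
host 6: place 10 vCPU, 6 vCPU left
host 2: place 4 vCPU, 0 vCPU left
host 3: place 3 vCPU, 2 vCPU left
host 4: place 4 vCPU, 0 vCPU left
host 7: place 10 vCPU, 6 vCPU left
host 5: place 4 vCPU, 2 vCPU left
host 8: place 9 vCPU, 7 vCPU left
8 hosts × 16 vCPU = 128 vCPU; used 104 vCPU; unused 24 vCPU.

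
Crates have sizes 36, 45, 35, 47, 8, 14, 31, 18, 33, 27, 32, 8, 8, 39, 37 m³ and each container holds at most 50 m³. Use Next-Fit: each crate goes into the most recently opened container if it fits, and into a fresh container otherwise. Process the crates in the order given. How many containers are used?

11 containers

36 m³ → container 1 (remaining 14 m³)
45 m³ → container 2 (remaining 5 m³)
35 m³ → container 3 (remaining 15 m³)
47 m³ → container 4 (remaining 3 m³)
8 m³ → container 5 (remaining 42 m³)
14 m³ → container 5 (remaining 28 m³)
31 m³ → container 6 (remaining 19 m³)
18 m³ → container 6 (remaining 1 m³)
33 m³ → container 7 (remaining 17 m³)
27 m³ → container 8 (remaining 23 m³)
32 m³ → container 9 (remaining 18 m³)
8 m³ → container 9 (remaining 10 m³)
8 m³ → container 9 (remaining 2 m³)
39 m³ → container 10 (remaining 11 m³)
37 m³ → container 11 (remaining 13 m³)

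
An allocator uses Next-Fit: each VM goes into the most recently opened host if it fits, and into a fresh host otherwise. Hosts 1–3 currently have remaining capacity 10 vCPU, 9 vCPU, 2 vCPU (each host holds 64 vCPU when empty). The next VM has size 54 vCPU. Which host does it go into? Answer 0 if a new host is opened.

0

Next-Fit only looks at host 3, which has 2 vCPU free.
54 vCPU does not fit, so a new host is opened.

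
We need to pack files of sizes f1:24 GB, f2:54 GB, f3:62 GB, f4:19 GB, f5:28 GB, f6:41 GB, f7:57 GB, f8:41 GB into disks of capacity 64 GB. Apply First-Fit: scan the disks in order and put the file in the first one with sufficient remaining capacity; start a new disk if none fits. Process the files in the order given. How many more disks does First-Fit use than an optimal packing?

1

First-Fit: [24,19] [54] [62] [28] [41] [57] [41] → 7 disks.
Total size 326 GB; any packing needs at least ⌈326/64⌉ = 6 disks.
An optimal packing achieves that bound: [62] [57] [54] [41,19] [41] [28,24] → 6 disks.
Excess: 7 − 6 = 1.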